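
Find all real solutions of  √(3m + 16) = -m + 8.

m = 3

Square both sides: 3m + 16 = (-m + 8)².
Expand and rearrange: m² - 19m + 48 = 0.
Solving gives m = 16 or m = 3.
Check each candidate in the original equation:
  m = 16: √(64) = 8, while -m + 8 = -8 — extraneous.
  m = 3: √(25) = 5, while -m + 8 = 5 — valid.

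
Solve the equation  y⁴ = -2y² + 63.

Let u = y². The equation becomes u² + 2u - 63 = 0.
Factor: (u - 7)(u + 9) = 0, so u = 7 or u = -9.
y² = 7 gives y = ±√(7) ≈ ±2.6458.
y² = -9 < 0 has no real solution.

y = -2.6458 or y = 2.6458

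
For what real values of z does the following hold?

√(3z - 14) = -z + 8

Square both sides: 3z - 14 = (-z + 8)².
Expand and rearrange: z² - 19z + 78 = 0.
Solving gives z = 13 or z = 6.
Check each candidate in the original equation:
  z = 13: √(25) = 5, while -z + 8 = -5 — extraneous.
  z = 6: √(4) = 2, while -z + 8 = 2 — valid.

z = 6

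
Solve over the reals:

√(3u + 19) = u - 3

u = 10

Square both sides: 3u + 19 = (u - 3)².
Expand and rearrange: u² - 9u - 10 = 0.
Solving gives u = 10 or u = -1.
Check each candidate in the original equation:
  u = 10: √(49) = 7, while u - 3 = 7 — valid.
  u = -1: √(16) = 4, while u - 3 = -4 — extraneous.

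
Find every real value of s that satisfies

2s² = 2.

Bring every term to one side: 2s² - 2 = 0.
Factor: 2(s - 1)(s + 1) = 0.
So s = 1 or s = -1.

s = -1 or s = 1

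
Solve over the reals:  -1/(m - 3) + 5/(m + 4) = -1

m = -8.6033 or m = 3.6033

Multiply both sides by (m - 3)(m + 4):
-(m + 4) + 5(m - 3) = -(m - 3)(m + 4).
Expand and collect terms: -m^2 - 5m + 31 = 0.
By the quadratic formula, m = (5 +/- sqrt(149)) / -2, so m ~= -8.6033 or m ~= 3.6033.
Neither value makes a denominator zero (m != 3, m != -4), so both are valid.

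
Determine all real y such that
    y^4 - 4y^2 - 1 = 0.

Let u = y^2. The equation becomes u^2 - 4u - 1 = 0.
By the quadratic formula, u = 2 + sqrt(5) or u = 2 - sqrt(5).
y^2 = 2 + sqrt(5) gives y = +/-sqrt(2 + sqrt(5)) ~= +/-2.0582.
y^2 = 2 - sqrt(5) < 0 has no real solution.

y = -2.0582 or y = 2.0582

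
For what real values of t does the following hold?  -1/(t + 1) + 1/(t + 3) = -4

Multiply both sides by (t + 1)(t + 3):
-(t + 3) + (t + 1) = -4(t + 1)(t + 3).
Expand and collect terms: -4t^2 - 16t - 10 = 0.
By the quadratic formula, t = (16 +/- sqrt(96)) / -8, so t ~= -3.2247 or t ~= -0.7753.
Neither value makes a denominator zero (t != -1, t != -3), so both are valid.

t = -3.2247 or t = -0.7753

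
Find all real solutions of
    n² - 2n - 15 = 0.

n = -3 or n = 5

Factor: (n + 3)(n - 5) = 0.
So n = -3 or n = 5.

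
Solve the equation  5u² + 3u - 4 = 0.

Discriminant: (3)² − 4·5·(-4) = 89.
Quadratic formula: u = (-3 ± √89) / 10.
So u = -3/10 + √(89)/10 ≈ 0.6434 or u = -√(89)/10 - 3/10 ≈ -1.2434.

u = -1.2434 or u = 0.6434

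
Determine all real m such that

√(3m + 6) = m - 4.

m = 10

Square both sides: 3m + 6 = (m - 4)².
Expand and rearrange: m² - 11m + 10 = 0.
Solving gives m = 10 or m = 1.
Check each candidate in the original equation:
  m = 10: √(36) = 6, while m - 4 = 6 — valid.
  m = 1: √(9) = 3, while m - 4 = -3 — extraneous.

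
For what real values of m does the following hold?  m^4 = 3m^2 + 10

Let u = m^2. The equation becomes u^2 - 3u - 10 = 0.
Factor: (u + 2)(u - 5) = 0, so u = -2 or u = 5.
m^2 = -2 < 0 has no real solution.
m^2 = 5 gives m = +/-sqrt(5) ~= +/-2.2361.

m = -2.2361 or m = 2.2361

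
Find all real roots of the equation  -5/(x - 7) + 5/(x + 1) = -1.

x = -4.4833 or x = 10.4833

Multiply both sides by (x - 7)(x + 1):
-5(x + 1) + 5(x - 7) = -(x - 7)(x + 1).
Expand and collect terms: -x^2 + 6x + 47 = 0.
By the quadratic formula, x = (-6 +/- sqrt(224)) / -2, so x ~= -4.4833 or x ~= 10.4833.
Neither value makes a denominator zero (x != 7, x != -1), so both are valid.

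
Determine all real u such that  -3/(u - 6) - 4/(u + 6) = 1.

Multiply both sides by (u - 6)(u + 6):
-3(u + 6) - 4(u - 6) = (u - 6)(u + 6).
Expand and collect terms: u² + 7u - 42 = 0.
By the quadratic formula, u = (-7 ± √217) / 2, so u ≈ 3.8655 or u ≈ -10.8655.
Neither value makes a denominator zero (u ≠ 6, u ≠ -6), so both are valid.

u = -10.8655 or u = 3.8655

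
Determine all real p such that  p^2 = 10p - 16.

Bring every term to one side: p^2 - 10p + 16 = 0.
Factor: (p - 8)(p - 2) = 0.
So p = 8 or p = 2.

p = 2 or p = 8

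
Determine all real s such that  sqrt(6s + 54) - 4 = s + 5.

s = -9 or s = -3

Isolate the radical: sqrt(6s + 54) = s + 9.
Square both sides: 6s + 54 = (s + 9)^2.
Expand and rearrange: s^2 + 12s + 27 = 0.
Solving gives s = -3 or s = -9.
Check each candidate in the original equation:
  s = -3: sqrt(36) = 6, while s + 9 = 6 — valid.
  s = -9: sqrt(0) = 0, while s + 9 = 0 — valid.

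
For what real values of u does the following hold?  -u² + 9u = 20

u = 4 or u = 5

Bring every term to one side: -u² + 9u - 20 = 0.
Factor: -1(u - 4)(u - 5) = 0.
So u = 4 or u = 5.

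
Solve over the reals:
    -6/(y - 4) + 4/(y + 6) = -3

y = -7.1302 or y = 5.7969

Multiply both sides by (y - 4)(y + 6):
-6(y + 6) + 4(y - 4) = -3(y - 4)(y + 6).
Expand and collect terms: -3y^2 - 4y + 124 = 0.
By the quadratic formula, y = (4 +/- sqrt(1504)) / -6, so y ~= -7.1302 or y ~= 5.7969.
Neither value makes a denominator zero (y != 4, y != -6), so both are valid.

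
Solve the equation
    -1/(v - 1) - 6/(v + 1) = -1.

v = 0.6277 or v = 6.3723

Multiply both sides by (v - 1)(v + 1):
-(v + 1) - 6(v - 1) = -(v - 1)(v + 1).
Expand and collect terms: -v^2 + 7v - 4 = 0.
By the quadratic formula, v = (-7 +/- sqrt(33)) / -2, so v ~= 0.6277 or v ~= 6.3723.
Neither value makes a denominator zero (v != 1, v != -1), so both are valid.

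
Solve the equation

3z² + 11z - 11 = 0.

z = -4.4843 or z = 0.8177

Discriminant: (11)² − 4·3·(-11) = 253.
Quadratic formula: z = (-11 ± √253) / 6.
So z = -11/6 + √(253)/6 ≈ 0.8177 or z = -√(253)/6 - 11/6 ≈ -4.4843.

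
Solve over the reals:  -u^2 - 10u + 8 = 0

u = -10.7446 or u = 0.7446

Discriminant: (-10)^2 - 4*(-1)*8 = 132.
Quadratic formula: u = (10 +/- sqrt(132)) / (-2).
So u = -sqrt(33) - 5 ~= -10.7446 or u = -5 + sqrt(33) ~= 0.7446.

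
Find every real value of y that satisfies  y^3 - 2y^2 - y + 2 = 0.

y = -1 or y = 1 or y = 2

Possible rational roots are divisors of 2. Testing y = 2 gives 0, so (y - 2) is a factor.
Divide: y^3 - 2y^2 - y + 2 = (y - 2)(y^2 - 1).
Factor the quadratic: y = 1 or y = -1.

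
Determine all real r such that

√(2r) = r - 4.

r = 8

Square both sides: 2r = (r - 4)².
Expand and rearrange: r² - 10r + 16 = 0.
Solving gives r = 8 or r = 2.
Check each candidate in the original equation:
  r = 8: √(16) = 4, while r - 4 = 4 — valid.
  r = 2: √(4) = 2, while r - 4 = -2 — extraneous.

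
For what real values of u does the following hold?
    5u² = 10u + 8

Rearrange to standard form: 5u² - 10u - 8 = 0.
Discriminant: (-10)² − 4·5·(-8) = 260.
Quadratic formula: u = (10 ± √260) / 10.
So u = 1 + √(65)/5 ≈ 2.6125 or u = 1 - √(65)/5 ≈ -0.6125.

u = -0.6125 or u = 2.6125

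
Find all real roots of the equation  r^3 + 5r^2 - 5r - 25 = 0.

Possible rational roots are divisors of -25. Testing r = -5 gives 0, so (r + 5) is a factor.
Divide: r^3 + 5r^2 - 5r - 25 = (r + 5)(r^2 - 5).
Apply the quadratic formula to r^2 - 5 = 0: r = (0 +/- sqrt(20))/2, i.e. r ~= 2.2361 or r ~= -2.2361.

r = -5 or r = -2.2361 or r = 2.2361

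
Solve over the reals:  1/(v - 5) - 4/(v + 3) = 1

v = -6.6847 or v = 5.6847

Multiply both sides by (v - 5)(v + 3):
(v + 3) - 4(v - 5) = (v - 5)(v + 3).
Expand and collect terms: v² + v - 38 = 0.
By the quadratic formula, v = (-1 ± √153) / 2, so v ≈ 5.6847 or v ≈ -6.6847.
Neither value makes a denominator zero (v ≠ 5, v ≠ -3), so both are valid.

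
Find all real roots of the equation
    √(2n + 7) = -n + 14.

Square both sides: 2n + 7 = (-n + 14)².
Expand and rearrange: n² - 30n + 189 = 0.
Solving gives n = 21 or n = 9.
Check each candidate in the original equation:
  n = 21: √(49) = 7, while -n + 14 = -7 — extraneous.
  n = 9: √(25) = 5, while -n + 14 = 5 — valid.

n = 9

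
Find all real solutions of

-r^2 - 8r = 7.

Bring every term to one side: -r^2 - 8r - 7 = 0.
Factor: -1(r + 1)(r + 7) = 0.
So r = -1 or r = -7.

r = -7 or r = -1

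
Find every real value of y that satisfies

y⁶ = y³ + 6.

Let u = y³. The equation becomes u² - u - 6 = 0.
Factor: (u + 2)(u - 3) = 0, so u = -2 or u = 3.
y³ = -2 gives y = -∛(2) ≈ -1.2599.
y³ = 3 gives y = ∛(3) ≈ 1.4422.

y = -1.2599 or y = 1.4422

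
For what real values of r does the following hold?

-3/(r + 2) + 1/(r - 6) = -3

Multiply both sides by (r + 2)(r - 6):
-3(r - 6) + (r + 2) = -3(r + 2)(r - 6).
Expand and collect terms: -3r^2 + 14r + 16 = 0.
By the quadratic formula, r = (-14 +/- sqrt(388)) / -6, so r ~= -0.9496 or r ~= 5.6163.
Neither value makes a denominator zero (r != -2, r != 6), so both are valid.

r = -0.9496 or r = 5.6163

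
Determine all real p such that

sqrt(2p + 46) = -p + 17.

Square both sides: 2p + 46 = (-p + 17)^2.
Expand and rearrange: p^2 - 36p + 243 = 0.
Solving gives p = 27 or p = 9.
Check each candidate in the original equation:
  p = 27: sqrt(100) = 10, while -p + 17 = -10 — extraneous.
  p = 9: sqrt(64) = 8, while -p + 17 = 8 — valid.

p = 9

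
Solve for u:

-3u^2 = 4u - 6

Rearrange to standard form: -3u^2 - 4u + 6 = 0.
Discriminant: (-4)^2 - 4*(-3)*6 = 88.
Quadratic formula: u = (4 +/- sqrt(88)) / (-6).
So u = -sqrt(22)/3 - 2/3 ~= -2.2301 or u = -2/3 + sqrt(22)/3 ~= 0.8968.

u = -2.2301 or u = 0.8968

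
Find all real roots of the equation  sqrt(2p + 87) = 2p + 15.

p = -3

Square both sides: 2p + 87 = (2p + 15)^2.
Expand and rearrange: 4p^2 + 58p + 138 = 0.
Solving gives p = -3 or p = -11.5.
Check each candidate in the original equation:
  p = -3: sqrt(81) = 9, while 2p + 15 = 9 — valid.
  p = -11.5: sqrt(64) = 8, while 2p + 15 = -8 — extraneous.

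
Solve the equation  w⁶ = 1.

w = -1 or w = 1

Let u = w³. The equation becomes u² - 1 = 0.
Factor: (u - 1)(u + 1) = 0, so u = 1 or u = -1.
w³ = 1 gives w = 1.
w³ = -1 gives w = -1.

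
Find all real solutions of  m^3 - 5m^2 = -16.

Rearrange: m^3 - 5m^2 + 16 = 0.
Possible rational roots are divisors of 16. Testing m = 4 gives 0, so (m - 4) is a factor.
Divide: m^3 - 5m^2 + 16 = (m - 4)(m^2 - m - 4).
Apply the quadratic formula to m^2 - m - 4 = 0: m = (1 +/- sqrt(17))/2, i.e. m ~= 2.5616 or m ~= -1.5616.

m = -1.5616 or m = 2.5616 or m = 4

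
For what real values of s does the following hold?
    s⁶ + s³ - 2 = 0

Let u = s³. The equation becomes u² + u - 2 = 0.
Factor: (u - 1)(u + 2) = 0, so u = 1 or u = -2.
s³ = 1 gives s = 1.
s³ = -2 gives s = -∛(2) ≈ -1.2599.

s = -1.2599 or s = 1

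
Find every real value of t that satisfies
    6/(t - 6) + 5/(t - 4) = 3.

Multiply both sides by (t - 6)(t - 4):
6(t - 4) + 5(t - 6) = 3(t - 6)(t - 4).
Expand and collect terms: 3t^2 - 41t + 126 = 0.
Factor or apply the quadratic formula: t = 9 or t = 4.6667.
Neither value makes a denominator zero (t != 6, t != 4), so both are valid.

t = 4.6667 or t = 9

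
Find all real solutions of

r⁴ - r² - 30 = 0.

Let u = r². The equation becomes u² - u - 30 = 0.
Factor: (u - 6)(u + 5) = 0, so u = 6 or u = -5.
r² = 6 gives r = ±√(6) ≈ ±2.4495.
r² = -5 < 0 has no real solution.

r = -2.4495 or r = 2.4495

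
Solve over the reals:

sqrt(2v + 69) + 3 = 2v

Isolate the radical: sqrt(2v + 69) = 2v - 3.
Square both sides: 2v + 69 = (2v - 3)^2.
Expand and rearrange: 4v^2 - 14v - 60 = 0.
Solving gives v = 6 or v = -2.5.
Check each candidate in the original equation:
  v = 6: sqrt(81) = 9, while 2v - 3 = 9 — valid.
  v = -2.5: sqrt(64) = 8, while 2v - 3 = -8 — extraneous.

v = 6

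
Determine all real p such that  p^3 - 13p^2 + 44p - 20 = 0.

p = 0.5359 or p = 5 or p = 7.4641

Possible rational roots are divisors of -20. Testing p = 5 gives 0, so (p - 5) is a factor.
Divide: p^3 - 13p^2 + 44p - 20 = (p - 5)(p^2 - 8p + 4).
Apply the quadratic formula to p^2 - 8p + 4 = 0: p = (8 +/- sqrt(48))/2, i.e. p ~= 7.4641 or p ~= 0.5359.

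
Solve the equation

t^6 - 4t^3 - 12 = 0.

t = -1.2599 or t = 1.8171

Let u = t^3. The equation becomes u^2 - 4u - 12 = 0.
Factor: (u - 6)(u + 2) = 0, so u = 6 or u = -2.
t^3 = 6 gives t = (6)^(1/3) ~= 1.8171.
t^3 = -2 gives t = -(2)^(1/3) ~= -1.2599.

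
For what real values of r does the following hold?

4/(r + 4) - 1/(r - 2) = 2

r = -1.6861 or r = 1.1861

Multiply both sides by (r + 4)(r - 2):
4(r - 2) - (r + 4) = 2(r + 4)(r - 2).
Expand and collect terms: 2r^2 + r - 4 = 0.
By the quadratic formula, r = (-1 +/- sqrt(33)) / 4, so r ~= 1.1861 or r ~= -1.6861.
Neither value makes a denominator zero (r != -4, r != 2), so both are valid.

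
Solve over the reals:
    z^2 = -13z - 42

z = -7 or z = -6

Bring every term to one side: z^2 + 13z + 42 = 0.
Factor: (z + 7)(z + 6) = 0.
So z = -7 or z = -6.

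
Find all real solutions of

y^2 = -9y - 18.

y = -6 or y = -3

Bring every term to one side: y^2 + 9y + 18 = 0.
Factor: (y + 3)(y + 6) = 0.
So y = -3 or y = -6.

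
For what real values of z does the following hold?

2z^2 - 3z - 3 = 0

z = -0.6861 or z = 2.1861

Discriminant: (-3)^2 - 4*2*(-3) = 33.
Quadratic formula: z = (3 +/- sqrt(33)) / 4.
So z = 3/4 + sqrt(33)/4 ~= 2.1861 or z = 3/4 - sqrt(33)/4 ~= -0.6861.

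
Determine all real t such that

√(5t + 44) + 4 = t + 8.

t = 4

Isolate the radical: √(5t + 44) = t + 4.
Square both sides: 5t + 44 = (t + 4)².
Expand and rearrange: t² + 3t - 28 = 0.
Solving gives t = 4 or t = -7.
Check each candidate in the original equation:
  t = 4: √(64) = 8, while t + 4 = 8 — valid.
  t = -7: √(9) = 3, while t + 4 = -3 — extraneous.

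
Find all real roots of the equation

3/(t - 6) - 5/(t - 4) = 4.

t = 3 or t = 6.5

Multiply both sides by (t - 6)(t - 4):
3(t - 4) - 5(t - 6) = 4(t - 6)(t - 4).
Expand and collect terms: 4t² - 38t + 78 = 0.
Factor or apply the quadratic formula: t = 6.5 or t = 3.
Neither value makes a denominator zero (t ≠ 6, t ≠ 4), so both are valid.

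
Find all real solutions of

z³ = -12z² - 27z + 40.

Rearrange: z³ + 12z² + 27z - 40 = 0.
Possible rational roots are divisors of -40. Testing z = -5 gives 0, so (z + 5) is a factor.
Divide: z³ + 12z² + 27z - 40 = (z + 5)(z² + 7z - 8).
Factor the quadratic: z = 1 or z = -8.

z = -8 or z = -5 or z = 1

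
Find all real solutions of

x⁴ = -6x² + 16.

Let u = x². The equation becomes u² + 6u - 16 = 0.
Factor: (u + 8)(u - 2) = 0, so u = -8 or u = 2.
x² = -8 < 0 has no real solution.
x² = 2 gives x = ±√(2) ≈ ±1.4142.

x = -1.4142 or x = 1.4142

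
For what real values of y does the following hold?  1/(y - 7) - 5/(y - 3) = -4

Multiply both sides by (y - 7)(y - 3):
(y - 3) - 5(y - 7) = -4(y - 7)(y - 3).
Expand and collect terms: -4y² + 44y - 116 = 0.
By the quadratic formula, y = (-44 ± √80) / -8, so y ≈ 4.382 or y ≈ 6.618.
Neither value makes a denominator zero (y ≠ 7, y ≠ 3), so both are valid.

y = 4.382 or y = 6.618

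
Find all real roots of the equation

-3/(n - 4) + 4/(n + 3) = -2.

Multiply both sides by (n - 4)(n + 3):
-3(n + 3) + 4(n - 4) = -2(n - 4)(n + 3).
Expand and collect terms: -2n² + n + 49 = 0.
By the quadratic formula, n = (-1 ± √393) / -4, so n ≈ -4.7061 or n ≈ 5.2061.
Neither value makes a denominator zero (n ≠ 4, n ≠ -3), so both are valid.

n = -4.7061 or n = 5.2061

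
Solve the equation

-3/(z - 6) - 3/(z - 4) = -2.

z = 4.6972 or z = 8.3028

Multiply both sides by (z - 6)(z - 4):
-3(z - 4) - 3(z - 6) = -2(z - 6)(z - 4).
Expand and collect terms: -2z^2 + 26z - 78 = 0.
By the quadratic formula, z = (-26 +/- sqrt(52)) / -4, so z ~= 4.6972 or z ~= 8.3028.
Neither value makes a denominator zero (z != 6, z != 4), so both are valid.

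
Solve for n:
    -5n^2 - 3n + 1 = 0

Discriminant: (-3)^2 - 4*(-5)*1 = 29.
Quadratic formula: n = (3 +/- sqrt(29)) / (-10).
So n = -sqrt(29)/10 - 3/10 ~= -0.8385 or n = -3/10 + sqrt(29)/10 ~= 0.2385.

n = -0.8385 or n = 0.2385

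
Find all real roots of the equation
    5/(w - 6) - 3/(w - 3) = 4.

w = 2.4451 or w = 7.0549

Multiply both sides by (w - 6)(w - 3):
5(w - 3) - 3(w - 6) = 4(w - 6)(w - 3).
Expand and collect terms: 4w² - 38w + 69 = 0.
By the quadratic formula, w = (38 ± √340) / 8, so w ≈ 7.0549 or w ≈ 2.4451.
Neither value makes a denominator zero (w ≠ 6, w ≠ 3), so both are valid.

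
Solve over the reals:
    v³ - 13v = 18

Rearrange: v³ - 13v - 18 = 0.
Possible rational roots are divisors of -18. Testing v = -2 gives 0, so (v + 2) is a factor.
Divide: v³ - 13v - 18 = (v + 2)(v² - 2v - 9).
Apply the quadratic formula to v² - 2v - 9 = 0: v = (2 ± √40)/2, i.e. v ≈ 4.1623 or v ≈ -2.1623.

v = -2.1623 or v = -2 or v = 4.1623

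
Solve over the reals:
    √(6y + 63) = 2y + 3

Square both sides: 6y + 63 = (2y + 3)².
Expand and rearrange: 4y² + 6y - 54 = 0.
Solving gives y = 3 or y = -4.5.
Check each candidate in the original equation:
  y = 3: √(81) = 9, while 2y + 3 = 9 — valid.
  y = -4.5: √(36) = 6, while 2y + 3 = -6 — extraneous.

y = 3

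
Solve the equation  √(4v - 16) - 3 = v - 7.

v = 4 or v = 8

Isolate the radical: √(4v - 16) = v - 4.
Square both sides: 4v - 16 = (v - 4)².
Expand and rearrange: v² - 12v + 32 = 0.
Solving gives v = 8 or v = 4.
Check each candidate in the original equation:
  v = 8: √(16) = 4, while v - 4 = 4 — valid.
  v = 4: √(0) = 0, while v - 4 = 0 — valid.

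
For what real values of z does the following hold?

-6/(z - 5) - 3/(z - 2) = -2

z = 2.6577 or z = 8.8423

Multiply both sides by (z - 5)(z - 2):
-6(z - 2) - 3(z - 5) = -2(z - 5)(z - 2).
Expand and collect terms: -2z² + 23z - 47 = 0.
By the quadratic formula, z = (-23 ± √153) / -4, so z ≈ 2.6577 or z ≈ 8.8423.
Neither value makes a denominator zero (z ≠ 5, z ≠ 2), so both are valid.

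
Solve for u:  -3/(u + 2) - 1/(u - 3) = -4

u = -1.2913 or u = 3.2913

Multiply both sides by (u + 2)(u - 3):
-3(u - 3) - (u + 2) = -4(u + 2)(u - 3).
Expand and collect terms: -4u² + 8u + 17 = 0.
By the quadratic formula, u = (-8 ± √336) / -8, so u ≈ -1.2913 or u ≈ 3.2913.
Neither value makes a denominator zero (u ≠ -2, u ≠ 3), so both are valid.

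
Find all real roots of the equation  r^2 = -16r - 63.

r = -9 or r = -7

Bring every term to one side: r^2 + 16r + 63 = 0.
Factor: (r + 7)(r + 9) = 0.
So r = -7 or r = -9.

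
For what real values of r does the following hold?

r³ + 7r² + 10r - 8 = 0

Possible rational roots are divisors of -8. Testing r = -4 gives 0, so (r + 4) is a factor.
Divide: r³ + 7r² + 10r - 8 = (r + 4)(r² + 3r - 2).
Apply the quadratic formula to r² + 3r - 2 = 0: r = (-3 ± √17)/2, i.e. r ≈ 0.5616 or r ≈ -3.5616.

r = -4 or r = -3.5616 or r = 0.5616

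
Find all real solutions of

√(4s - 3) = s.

s = 1 or s = 3

Square both sides: 4s - 3 = (s)².
Expand and rearrange: s² - 4s + 3 = 0.
Solving gives s = 3 or s = 1.
Check each candidate in the original equation:
  s = 3: √(9) = 3, while s = 3 — valid.
  s = 1: √(1) = 1, while s = 1 — valid.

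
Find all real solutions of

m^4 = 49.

Let u = m^2. The equation becomes u^2 - 49 = 0.
Factor: (u + 7)(u - 7) = 0, so u = -7 or u = 7.
m^2 = -7 < 0 has no real solution.
m^2 = 7 gives m = +/-sqrt(7) ~= +/-2.6458.

m = -2.6458 or m = 2.6458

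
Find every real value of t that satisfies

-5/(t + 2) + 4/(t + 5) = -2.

Multiply both sides by (t + 2)(t + 5):
-5(t + 5) + 4(t + 2) = -2(t + 2)(t + 5).
Expand and collect terms: -2t² - 13t - 3 = 0.
By the quadratic formula, t = (13 ± √145) / -4, so t ≈ -6.2604 or t ≈ -0.2396.
Neither value makes a denominator zero (t ≠ -2, t ≠ -5), so both are valid.

t = -6.2604 or t = -0.2396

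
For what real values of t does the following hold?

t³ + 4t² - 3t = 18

Rearrange: t³ + 4t² - 3t - 18 = 0.
Possible rational roots are divisors of -18. Testing t = 2 gives 0, so (t - 2) is a factor.
Divide: t³ + 4t² - 3t - 18 = (t - 2)(t² + 6t + 9).
The quadratic has the repeated root t = -3.

t = -3 or t = 2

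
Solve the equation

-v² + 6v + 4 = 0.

Discriminant: (6)² − 4·(-1)·4 = 52.
Quadratic formula: v = (-6 ± √52) / (-2).
So v = 3 - √(13) ≈ -0.6056 or v = 3 + √(13) ≈ 6.6056.

v = -0.6056 or v = 6.6056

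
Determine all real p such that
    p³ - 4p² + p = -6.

Rearrange: p³ - 4p² + p + 6 = 0.
Possible rational roots are divisors of 6. Testing p = 2 gives 0, so (p - 2) is a factor.
Divide: p³ - 4p² + p + 6 = (p - 2)(p² - 2p - 3).
Factor the quadratic: p = 3 or p = -1.

p = -1 or p = 2 or p = 3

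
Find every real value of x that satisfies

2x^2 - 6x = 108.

Bring every term to one side: 2x^2 - 6x - 108 = 0.
Factor: 2(x + 6)(x - 9) = 0.
So x = -6 or x = 9.

x = -6 or x = 9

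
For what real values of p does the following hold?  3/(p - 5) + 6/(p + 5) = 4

Multiply both sides by (p - 5)(p + 5):
3(p + 5) + 6(p - 5) = 4(p - 5)(p + 5).
Expand and collect terms: 4p^2 - 9p - 85 = 0.
By the quadratic formula, p = (9 +/- sqrt(1441)) / 8, so p ~= 5.8701 or p ~= -3.6201.
Neither value makes a denominator zero (p != 5, p != -5), so both are valid.

p = -3.6201 or p = 5.8701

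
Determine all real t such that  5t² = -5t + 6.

t = -1.7042 or t = 0.7042

Rearrange to standard form: 5t² + 5t - 6 = 0.
Discriminant: (5)² − 4·5·(-6) = 145.
Quadratic formula: t = (-5 ± √145) / 10.
So t = -1/2 + √(145)/10 ≈ 0.7042 or t = -√(145)/10 - 1/2 ≈ -1.7042.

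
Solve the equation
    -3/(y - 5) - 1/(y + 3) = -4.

y = -2.772 or y = 5.772

Multiply both sides by (y - 5)(y + 3):
-3(y + 3) - (y - 5) = -4(y - 5)(y + 3).
Expand and collect terms: -4y² + 12y + 64 = 0.
By the quadratic formula, y = (-12 ± √1168) / -8, so y ≈ -2.772 or y ≈ 5.772.
Neither value makes a denominator zero (y ≠ 5, y ≠ -3), so both are valid.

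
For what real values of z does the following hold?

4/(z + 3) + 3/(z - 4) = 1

Multiply both sides by (z + 3)(z - 4):
4(z - 4) + 3(z + 3) = (z + 3)(z - 4).
Expand and collect terms: z^2 - 8z - 5 = 0.
By the quadratic formula, z = (8 +/- sqrt(84)) / 2, so z ~= 8.5826 or z ~= -0.5826.
Neither value makes a denominator zero (z != -3, z != 4), so both are valid.

z = -0.5826 or z = 8.5826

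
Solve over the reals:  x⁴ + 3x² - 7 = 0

Let u = x². The equation becomes u² + 3u - 7 = 0.
By the quadratic formula, u = -3/2 + √(37)/2 or u = -√(37)/2 - 3/2.
x² = -3/2 + √(37)/2 gives x = ±√(-3/2 + √(37)/2) ≈ ±1.2415.
x² = -√(37)/2 - 3/2 < 0 has no real solution.

x = -1.2415 or x = 1.2415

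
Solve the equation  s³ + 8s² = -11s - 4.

Rearrange: s³ + 8s² + 11s + 4 = 0.
Possible rational roots are divisors of 4. Testing s = -1 gives 0, so (s + 1) is a factor.
Divide: s³ + 8s² + 11s + 4 = (s + 1)(s² + 7s + 4).
Apply the quadratic formula to s² + 7s + 4 = 0: s = (-7 ± √33)/2, i.e. s ≈ -0.6277 or s ≈ -6.3723.

s = -6.3723 or s = -1 or s = -0.6277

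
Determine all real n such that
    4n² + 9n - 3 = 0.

Discriminant: (9)² − 4·4·(-3) = 129.
Quadratic formula: n = (-9 ± √129) / 8.
So n = -9/8 + √(129)/8 ≈ 0.2947 or n = -√(129)/8 - 9/8 ≈ -2.5447.

n = -2.5447 or n = 0.2947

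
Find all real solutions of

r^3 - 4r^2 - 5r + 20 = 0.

r = -2.2361 or r = 2.2361 or r = 4

Possible rational roots are divisors of 20. Testing r = 4 gives 0, so (r - 4) is a factor.
Divide: r^3 - 4r^2 - 5r + 20 = (r - 4)(r^2 - 5).
Apply the quadratic formula to r^2 - 5 = 0: r = (0 +/- sqrt(20))/2, i.e. r ~= 2.2361 or r ~= -2.2361.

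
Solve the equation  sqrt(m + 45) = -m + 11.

Square both sides: m + 45 = (-m + 11)^2.
Expand and rearrange: m^2 - 23m + 76 = 0.
Solving gives m = 19 or m = 4.
Check each candidate in the original equation:
  m = 19: sqrt(64) = 8, while -m + 11 = -8 — extraneous.
  m = 4: sqrt(49) = 7, while -m + 11 = 7 — valid.

m = 4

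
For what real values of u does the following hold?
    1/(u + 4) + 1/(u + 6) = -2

u = -6.618 or u = -4.382

Multiply both sides by (u + 4)(u + 6):
(u + 6) + (u + 4) = -2(u + 4)(u + 6).
Expand and collect terms: -2u² - 22u - 58 = 0.
By the quadratic formula, u = (22 ± √20) / -4, so u ≈ -6.618 or u ≈ -4.382.
Neither value makes a denominator zero (u ≠ -4, u ≠ -6), so both are valid.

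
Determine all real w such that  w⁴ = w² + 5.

Let u = w². The equation becomes u² - u - 5 = 0.
By the quadratic formula, u = 1/2 + √(21)/2 or u = 1/2 - √(21)/2.
w² = 1/2 + √(21)/2 gives w = ±√(1/2 + √(21)/2) ≈ ±1.6707.
w² = 1/2 - √(21)/2 < 0 has no real solution.

w = -1.6707 or w = 1.6707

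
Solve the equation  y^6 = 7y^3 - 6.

y = 1 or y = 1.8171

Let u = y^3. The equation becomes u^2 - 7u + 6 = 0.
Factor: (u - 1)(u - 6) = 0, so u = 1 or u = 6.
y^3 = 1 gives y = 1.
y^3 = 6 gives y = (6)^(1/3) ~= 1.8171.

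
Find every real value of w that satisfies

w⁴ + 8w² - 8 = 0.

w = -0.9481 or w = 0.9481

Let u = w². The equation becomes u² + 8u - 8 = 0.
By the quadratic formula, u = -4 + 2·√(6) or u = -2·√(6) - 4.
w² = -4 + 2·√(6) gives w = ±√(-4 + 2·√(6)) ≈ ±0.9481.
w² = -2·√(6) - 4 < 0 has no real solution.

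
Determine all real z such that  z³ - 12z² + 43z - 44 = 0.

Possible rational roots are divisors of -44. Testing z = 4 gives 0, so (z - 4) is a factor.
Divide: z³ - 12z² + 43z - 44 = (z - 4)(z² - 8z + 11).
Apply the quadratic formula to z² - 8z + 11 = 0: z = (8 ± √20)/2, i.e. z ≈ 6.2361 or z ≈ 1.7639.

z = 1.7639 or z = 4 or z = 6.2361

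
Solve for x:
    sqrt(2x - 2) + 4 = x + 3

x = 1 or x = 3

Isolate the radical: sqrt(2x - 2) = x - 1.
Square both sides: 2x - 2 = (x - 1)^2.
Expand and rearrange: x^2 - 4x + 3 = 0.
Solving gives x = 3 or x = 1.
Check each candidate in the original equation:
  x = 3: sqrt(4) = 2, while x - 1 = 2 — valid.
  x = 1: sqrt(0) = 0, while x - 1 = 0 — valid.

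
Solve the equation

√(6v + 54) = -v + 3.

v = -3

Square both sides: 6v + 54 = (-v + 3)².
Expand and rearrange: v² - 12v - 45 = 0.
Solving gives v = 15 or v = -3.
Check each candidate in the original equation:
  v = 15: √(144) = 12, while -v + 3 = -12 — extraneous.
  v = -3: √(36) = 6, while -v + 3 = 6 — valid.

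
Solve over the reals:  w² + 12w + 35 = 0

Factor: (w + 7)(w + 5) = 0.
So w = -7 or w = -5.

w = -7 or w = -5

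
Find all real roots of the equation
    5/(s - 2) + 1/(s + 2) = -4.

s = -2.3508 or s = 0.8508

Multiply both sides by (s - 2)(s + 2):
5(s + 2) + (s - 2) = -4(s - 2)(s + 2).
Expand and collect terms: -4s^2 - 6s + 8 = 0.
By the quadratic formula, s = (6 +/- sqrt(164)) / -8, so s ~= -2.3508 or s ~= 0.8508.
Neither value makes a denominator zero (s != 2, s != -2), so both are valid.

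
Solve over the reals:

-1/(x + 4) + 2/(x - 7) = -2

Multiply both sides by (x + 4)(x - 7):
-(x - 7) + 2(x + 4) = -2(x + 4)(x - 7).
Expand and collect terms: -2x^2 + 5x + 41 = 0.
By the quadratic formula, x = (-5 +/- sqrt(353)) / -4, so x ~= -3.4471 or x ~= 5.9471.
Neither value makes a denominator zero (x != -4, x != 7), so both are valid.

x = -3.4471 or x = 5.9471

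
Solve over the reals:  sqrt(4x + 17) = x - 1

Square both sides: 4x + 17 = (x - 1)^2.
Expand and rearrange: x^2 - 6x - 16 = 0.
Solving gives x = 8 or x = -2.
Check each candidate in the original equation:
  x = 8: sqrt(49) = 7, while x - 1 = 7 — valid.
  x = -2: sqrt(9) = 3, while x - 1 = -3 — extraneous.

x = 8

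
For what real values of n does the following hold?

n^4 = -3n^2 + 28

n = -2 or n = 2

Let u = n^2. The equation becomes u^2 + 3u - 28 = 0.
Factor: (u - 4)(u + 7) = 0, so u = 4 or u = -7.
n^2 = 4 gives n = +/-2.
n^2 = -7 < 0 has no real solution.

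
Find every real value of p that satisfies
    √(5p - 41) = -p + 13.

p = 10

Square both sides: 5p - 41 = (-p + 13)².
Expand and rearrange: p² - 31p + 210 = 0.
Solving gives p = 21 or p = 10.
Check each candidate in the original equation:
  p = 21: √(64) = 8, while -p + 13 = -8 — extraneous.
  p = 10: √(9) = 3, while -p + 13 = 3 — valid.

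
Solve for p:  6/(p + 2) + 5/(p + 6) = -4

p = -7.6968 or p = -3.0532

Multiply both sides by (p + 2)(p + 6):
6(p + 6) + 5(p + 2) = -4(p + 2)(p + 6).
Expand and collect terms: -4p^2 - 43p - 94 = 0.
By the quadratic formula, p = (43 +/- sqrt(345)) / -8, so p ~= -7.6968 or p ~= -3.0532.
Neither value makes a denominator zero (p != -2, p != -6), so both are valid.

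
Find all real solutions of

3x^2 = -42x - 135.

Bring every term to one side: 3x^2 + 42x + 135 = 0.
Factor: 3(x + 5)(x + 9) = 0.
So x = -5 or x = -9.

x = -9 or x = -5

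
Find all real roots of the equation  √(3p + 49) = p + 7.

Square both sides: 3p + 49 = (p + 7)².
Expand and rearrange: p² + 11p = 0.
Solving gives p = 0 or p = -11.
Check each candidate in the original equation:
  p = 0: √(49) = 7, while p + 7 = 7 — valid.
  p = -11: √(16) = 4, while p + 7 = -4 — extraneous.

p = 0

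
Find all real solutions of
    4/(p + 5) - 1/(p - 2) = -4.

p = -5.9696 or p = 2.2196

Multiply both sides by (p + 5)(p - 2):
4(p - 2) - (p + 5) = -4(p + 5)(p - 2).
Expand and collect terms: -4p² - 15p + 53 = 0.
By the quadratic formula, p = (15 ± √1073) / -8, so p ≈ -5.9696 or p ≈ 2.2196.
Neither value makes a denominator zero (p ≠ -5, p ≠ 2), so both are valid.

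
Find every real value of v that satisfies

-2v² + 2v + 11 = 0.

v = -1.8979 or v = 2.8979

Discriminant: (2)² − 4·(-2)·11 = 92.
Quadratic formula: v = (-2 ± √92) / (-4).
So v = 1/2 - √(23)/2 ≈ -1.8979 or v = 1/2 + √(23)/2 ≈ 2.8979.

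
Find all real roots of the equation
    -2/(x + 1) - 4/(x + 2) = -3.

Multiply both sides by (x + 1)(x + 2):
-2(x + 2) - 4(x + 1) = -3(x + 1)(x + 2).
Expand and collect terms: -3x^2 - 3x + 2 = 0.
By the quadratic formula, x = (3 +/- sqrt(33)) / -6, so x ~= -1.4574 or x ~= 0.4574.
Neither value makes a denominator zero (x != -1, x != -2), so both are valid.

x = -1.4574 or x = 0.4574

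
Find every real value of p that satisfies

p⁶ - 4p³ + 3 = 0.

Let u = p³. The equation becomes u² - 4u + 3 = 0.
Factor: (u - 1)(u - 3) = 0, so u = 1 or u = 3.
p³ = 1 gives p = 1.
p³ = 3 gives p = ∛(3) ≈ 1.4422.

p = 1 or p = 1.4422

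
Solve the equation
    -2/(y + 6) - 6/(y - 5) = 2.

Multiply both sides by (y + 6)(y - 5):
-2(y - 5) - 6(y + 6) = 2(y + 6)(y - 5).
Expand and collect terms: 2y² + 10y - 34 = 0.
By the quadratic formula, y = (-10 ± √372) / 4, so y ≈ 2.3218 or y ≈ -7.3218.
Neither value makes a denominator zero (y ≠ -6, y ≠ 5), so both are valid.

y = -7.3218 or y = 2.3218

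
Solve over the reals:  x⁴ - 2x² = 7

x = -1.9566 or x = 1.9566

Let u = x². The equation becomes u² - 2u - 7 = 0.
By the quadratic formula, u = 1 + 2·√(2) or u = 1 - 2·√(2).
x² = 1 + 2·√(2) gives x = ±√(1 + 2·√(2)) ≈ ±1.9566.
x² = 1 - 2·√(2) < 0 has no real solution.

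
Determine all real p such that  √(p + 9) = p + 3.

p = 0

Square both sides: p + 9 = (p + 3)².
Expand and rearrange: p² + 5p = 0.
Solving gives p = 0 or p = -5.
Check each candidate in the original equation:
  p = 0: √(9) = 3, while p + 3 = 3 — valid.
  p = -5: √(4) = 2, while p + 3 = -2 — extraneous.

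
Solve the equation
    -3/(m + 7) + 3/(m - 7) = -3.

m = -5.9161 or m = 5.9161

Multiply both sides by (m + 7)(m - 7):
-3(m - 7) + 3(m + 7) = -3(m + 7)(m - 7).
Expand and collect terms: -3m² + 105 = 0.
By the quadratic formula, m = (0 ± √1260) / -6, so m ≈ -5.9161 or m ≈ 5.9161.
Neither value makes a denominator zero (m ≠ -7, m ≠ 7), so both are valid.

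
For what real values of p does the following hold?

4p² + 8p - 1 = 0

p = -2.118 or p = 0.118

Discriminant: (8)² − 4·4·(-1) = 80.
Quadratic formula: p = (-8 ± √80) / 8.
So p = -1 + √(5)/2 ≈ 0.118 or p = -√(5)/2 - 1 ≈ -2.118.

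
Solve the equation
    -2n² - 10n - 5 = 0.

Discriminant: (-10)² − 4·(-2)·(-5) = 60.
Quadratic formula: n = (10 ± √60) / (-4).
So n = -5/2 - √(15)/2 ≈ -4.4365 or n = -5/2 + √(15)/2 ≈ -0.5635.

n = -4.4365 or n = -0.5635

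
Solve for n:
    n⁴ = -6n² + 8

n = -1.0598 or n = 1.0598

Let u = n². The equation becomes u² + 6u - 8 = 0.
By the quadratic formula, u = -3 + √(17) or u = -√(17) - 3.
n² = -3 + √(17) gives n = ±√(-3 + √(17)) ≈ ±1.0598.
n² = -√(17) - 3 < 0 has no real solution.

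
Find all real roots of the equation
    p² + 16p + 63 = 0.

p = -9 or p = -7

Factor: (p + 7)(p + 9) = 0.
So p = -7 or p = -9.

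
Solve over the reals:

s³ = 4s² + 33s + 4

s = -4 or s = -0.1231 or s = 8.1231

Rearrange: s³ - 4s² - 33s - 4 = 0.
Possible rational roots are divisors of -4. Testing s = -4 gives 0, so (s + 4) is a factor.
Divide: s³ - 4s² - 33s - 4 = (s + 4)(s² - 8s - 1).
Apply the quadratic formula to s² - 8s - 1 = 0: s = (8 ± √68)/2, i.e. s ≈ 8.1231 or s ≈ -0.1231.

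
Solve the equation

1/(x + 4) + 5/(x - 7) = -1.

Multiply both sides by (x + 4)(x - 7):
(x - 7) + 5(x + 4) = -(x + 4)(x - 7).
Expand and collect terms: -x^2 - 3x + 15 = 0.
By the quadratic formula, x = (3 +/- sqrt(69)) / -2, so x ~= -5.6533 or x ~= 2.6533.
Neither value makes a denominator zero (x != -4, x != 7), so both are valid.

x = -5.6533 or x = 2.6533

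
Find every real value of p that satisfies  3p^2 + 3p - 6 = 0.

p = -2 or p = 1

Factor: 3(p - 1)(p + 2) = 0.
So p = 1 or p = -2.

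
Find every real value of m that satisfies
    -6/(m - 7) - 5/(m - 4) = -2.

m = 5 or m = 11.5

Multiply both sides by (m - 7)(m - 4):
-6(m - 4) - 5(m - 7) = -2(m - 7)(m - 4).
Expand and collect terms: -2m² + 33m - 115 = 0.
Factor or apply the quadratic formula: m = 5 or m = 11.5.
Neither value makes a denominator zero (m ≠ 7, m ≠ 4), so both are valid.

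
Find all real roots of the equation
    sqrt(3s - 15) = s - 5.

Square both sides: 3s - 15 = (s - 5)^2.
Expand and rearrange: s^2 - 13s + 40 = 0.
Solving gives s = 8 or s = 5.
Check each candidate in the original equation:
  s = 8: sqrt(9) = 3, while s - 5 = 3 — valid.
  s = 5: sqrt(0) = 0, while s - 5 = 0 — valid.

s = 5 or s = 8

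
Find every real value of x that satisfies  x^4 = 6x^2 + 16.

x = -2.8284 or x = 2.8284

Let u = x^2. The equation becomes u^2 - 6u - 16 = 0.
Factor: (u + 2)(u - 8) = 0, so u = -2 or u = 8.
x^2 = -2 < 0 has no real solution.
x^2 = 8 gives x = +/-2*sqrt(2) ~= +/-2.8284.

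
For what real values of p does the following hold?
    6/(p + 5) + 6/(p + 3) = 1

Multiply both sides by (p + 5)(p + 3):
6(p + 3) + 6(p + 5) = (p + 5)(p + 3).
Expand and collect terms: p² - 4p - 33 = 0.
By the quadratic formula, p = (4 ± √148) / 2, so p ≈ 8.0828 or p ≈ -4.0828.
Neither value makes a denominator zero (p ≠ -5, p ≠ -3), so both are valid.

p = -4.0828 or p = 8.0828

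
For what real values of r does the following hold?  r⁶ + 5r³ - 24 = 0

Let u = r³. The equation becomes u² + 5u - 24 = 0.
Factor: (u + 8)(u - 3) = 0, so u = -8 or u = 3.
r³ = -8 gives r = -2.
r³ = 3 gives r = ∛(3) ≈ 1.4422.

r = -2 or r = 1.4422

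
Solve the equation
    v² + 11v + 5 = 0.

v = -10.5249 or v = -0.4751

Discriminant: (11)² − 4·1·5 = 101.
Quadratic formula: v = (-11 ± √101) / 2.
So v = -11/2 + √(101)/2 ≈ -0.4751 or v = -11/2 - √(101)/2 ≈ -10.5249.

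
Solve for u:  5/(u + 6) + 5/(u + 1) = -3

Multiply both sides by (u + 6)(u + 1):
5(u + 1) + 5(u + 6) = -3(u + 6)(u + 1).
Expand and collect terms: -3u² - 31u - 53 = 0.
By the quadratic formula, u = (31 ± √325) / -6, so u ≈ -8.1713 or u ≈ -2.162.
Neither value makes a denominator zero (u ≠ -6, u ≠ -1), so both are valid.

u = -8.1713 or u = -2.162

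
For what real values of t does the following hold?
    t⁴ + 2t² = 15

t = -1.7321 or t = 1.7321

Let u = t². The equation becomes u² + 2u - 15 = 0.
Factor: (u - 3)(u + 5) = 0, so u = 3 or u = -5.
t² = 3 gives t = ±√(3) ≈ ±1.7321.
t² = -5 < 0 has no real solution.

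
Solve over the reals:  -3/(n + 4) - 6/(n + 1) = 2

Multiply both sides by (n + 4)(n + 1):
-3(n + 1) - 6(n + 4) = 2(n + 4)(n + 1).
Expand and collect terms: 2n^2 + 19n + 35 = 0.
Factor or apply the quadratic formula: n = -2.5 or n = -7.
Neither value makes a denominator zero (n != -4, n != -1), so both are valid.

n = -7 or n = -2.5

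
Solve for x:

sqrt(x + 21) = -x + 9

Square both sides: x + 21 = (-x + 9)^2.
Expand and rearrange: x^2 - 19x + 60 = 0.
Solving gives x = 15 or x = 4.
Check each candidate in the original equation:
  x = 15: sqrt(36) = 6, while -x + 9 = -6 — extraneous.
  x = 4: sqrt(25) = 5, while -x + 9 = 5 — valid.

x = 4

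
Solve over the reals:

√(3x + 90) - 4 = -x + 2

Isolate the radical: √(3x + 90) = -x + 6.
Square both sides: 3x + 90 = (-x + 6)².
Expand and rearrange: x² - 15x - 54 = 0.
Solving gives x = 18 or x = -3.
Check each candidate in the original equation:
  x = 18: √(144) = 12, while -x + 6 = -12 — extraneous.
  x = -3: √(81) = 9, while -x + 6 = 9 — valid.

x = -3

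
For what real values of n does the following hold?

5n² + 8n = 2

Rearrange to standard form: 5n² + 8n - 2 = 0.
Discriminant: (8)² − 4·5·(-2) = 104.
Quadratic formula: n = (-8 ± √104) / 10.
So n = -4/5 + √(26)/5 ≈ 0.2198 or n = -√(26)/5 - 4/5 ≈ -1.8198.

n = -1.8198 or n = 0.2198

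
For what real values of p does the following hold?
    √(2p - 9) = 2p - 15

p = 9

Square both sides: 2p - 9 = (2p - 15)².
Expand and rearrange: 4p² - 62p + 234 = 0.
Solving gives p = 9 or p = 6.5.
Check each candidate in the original equation:
  p = 9: √(9) = 3, while 2p - 15 = 3 — valid.
  p = 6.5: √(4) = 2, while 2p - 15 = -2 — extraneous.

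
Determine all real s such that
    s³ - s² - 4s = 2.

Rearrange: s³ - s² - 4s - 2 = 0.
Possible rational roots are divisors of -2. Testing s = -1 gives 0, so (s + 1) is a factor.
Divide: s³ - s² - 4s - 2 = (s + 1)(s² - 2s - 2).
Apply the quadratic formula to s² - 2s - 2 = 0: s = (2 ± √12)/2, i.e. s ≈ 2.7321 or s ≈ -0.7321.

s = -1 or s = -0.7321 or s = 2.7321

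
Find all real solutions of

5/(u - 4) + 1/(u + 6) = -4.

u = -6.2846 or u = 2.7846

Multiply both sides by (u - 4)(u + 6):
5(u + 6) + (u - 4) = -4(u - 4)(u + 6).
Expand and collect terms: -4u^2 - 14u + 70 = 0.
By the quadratic formula, u = (14 +/- sqrt(1316)) / -8, so u ~= -6.2846 or u ~= 2.7846.
Neither value makes a denominator zero (u != 4, u != -6), so both are valid.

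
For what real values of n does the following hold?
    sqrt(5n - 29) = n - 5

Square both sides: 5n - 29 = (n - 5)^2.
Expand and rearrange: n^2 - 15n + 54 = 0.
Solving gives n = 9 or n = 6.
Check each candidate in the original equation:
  n = 9: sqrt(16) = 4, while n - 5 = 4 — valid.
  n = 6: sqrt(1) = 1, while n - 5 = 1 — valid.

n = 6 or n = 9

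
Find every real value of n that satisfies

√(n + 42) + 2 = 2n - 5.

Isolate the radical: √(n + 42) = 2n - 7.
Square both sides: n + 42 = (2n - 7)².
Expand and rearrange: 4n² - 29n + 7 = 0.
Solving gives n = 7 or n = 0.25.
Check each candidate in the original equation:
  n = 7: √(49) = 7, while 2n - 7 = 7 — valid.
  n = 0.25: √(42.25) = 6.5, while 2n - 7 = -6.5 — extraneous.

n = 7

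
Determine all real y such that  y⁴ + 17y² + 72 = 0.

No real solutions.

Let u = y². The equation becomes u² + 17u + 72 = 0.
Factor: (u + 9)(u + 8) = 0, so u = -9 or u = -8.
y² = -9 < 0 has no real solution.
y² = -8 < 0 has no real solution.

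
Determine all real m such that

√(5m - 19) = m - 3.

m = 4 or m = 7

Square both sides: 5m - 19 = (m - 3)².
Expand and rearrange: m² - 11m + 28 = 0.
Solving gives m = 7 or m = 4.
Check each candidate in the original equation:
  m = 7: √(16) = 4, while m - 3 = 4 — valid.
  m = 4: √(1) = 1, while m - 3 = 1 — valid.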